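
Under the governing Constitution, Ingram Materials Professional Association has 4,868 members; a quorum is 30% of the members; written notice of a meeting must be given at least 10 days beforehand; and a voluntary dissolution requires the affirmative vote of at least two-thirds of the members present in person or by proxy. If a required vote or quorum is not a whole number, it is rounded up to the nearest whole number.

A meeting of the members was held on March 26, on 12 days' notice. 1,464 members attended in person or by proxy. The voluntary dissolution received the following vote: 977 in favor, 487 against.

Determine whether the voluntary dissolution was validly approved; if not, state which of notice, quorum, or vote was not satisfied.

Notice: 12 days given; 10 required. Satisfied.
Quorum: 30% of 4,868 = 1,460.40, rounded up to 1,461; 1,464 present. Satisfied.
Vote: requires two-thirds of those present (1,464); 2/3 of 1464 = 976, so 976 needed; 977 in favor. Satisfied.

Valid — all requirements satisfied.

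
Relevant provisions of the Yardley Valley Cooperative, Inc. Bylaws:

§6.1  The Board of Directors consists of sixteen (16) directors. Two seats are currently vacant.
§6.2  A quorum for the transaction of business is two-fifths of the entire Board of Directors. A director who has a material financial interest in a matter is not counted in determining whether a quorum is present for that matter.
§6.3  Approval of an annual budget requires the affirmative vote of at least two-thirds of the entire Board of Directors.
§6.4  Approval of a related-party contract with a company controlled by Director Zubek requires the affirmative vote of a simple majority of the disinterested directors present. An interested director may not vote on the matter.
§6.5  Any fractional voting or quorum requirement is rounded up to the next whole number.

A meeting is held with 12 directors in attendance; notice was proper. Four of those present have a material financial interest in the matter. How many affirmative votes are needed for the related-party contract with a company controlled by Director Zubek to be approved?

The related-party contract with a company controlled by Director Zubek requires a majority of the disinterested directors present (12 − 4 = 8).
A majority of 8 is 5.

5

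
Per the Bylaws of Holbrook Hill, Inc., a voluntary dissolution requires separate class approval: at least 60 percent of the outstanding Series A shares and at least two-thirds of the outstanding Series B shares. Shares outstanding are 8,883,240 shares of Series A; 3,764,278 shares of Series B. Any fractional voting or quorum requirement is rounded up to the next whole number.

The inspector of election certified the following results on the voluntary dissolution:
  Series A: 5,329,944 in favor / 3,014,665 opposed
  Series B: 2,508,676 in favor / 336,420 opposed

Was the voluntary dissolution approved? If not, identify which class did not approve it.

Not approved — the Series B shares did not give the required vote.

Series A: 3/5 of 8883240 = 5329944; 5,329,944 required, 5,329,944 in favor — approved.
Series B: 2/3 of 3764278 = 2509518.67, rounded up to 2509519; 2,509,519 required, 2,508,676 in favor — not approved.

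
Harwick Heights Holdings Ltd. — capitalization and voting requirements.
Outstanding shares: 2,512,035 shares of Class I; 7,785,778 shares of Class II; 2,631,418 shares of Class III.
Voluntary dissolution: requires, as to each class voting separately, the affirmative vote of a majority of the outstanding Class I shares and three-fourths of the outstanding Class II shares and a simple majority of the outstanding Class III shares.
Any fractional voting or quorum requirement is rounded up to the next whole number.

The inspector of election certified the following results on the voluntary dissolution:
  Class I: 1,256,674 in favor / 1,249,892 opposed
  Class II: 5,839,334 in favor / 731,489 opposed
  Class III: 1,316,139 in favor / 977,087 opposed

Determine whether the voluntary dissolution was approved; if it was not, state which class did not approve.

Approved — every class gave the required vote.

Class I: a majority of 2512035 is 1256018; 1,256,018 required, 1,256,674 in favor — approved.
Class II: 3/4 of 7785778 = 5839333.50, rounded up to 5839334; 5,839,334 required, 5,839,334 in favor — approved.
Class III: a majority of 2631418 is 1315710; 1,315,710 required, 1,316,139 in favor — approved.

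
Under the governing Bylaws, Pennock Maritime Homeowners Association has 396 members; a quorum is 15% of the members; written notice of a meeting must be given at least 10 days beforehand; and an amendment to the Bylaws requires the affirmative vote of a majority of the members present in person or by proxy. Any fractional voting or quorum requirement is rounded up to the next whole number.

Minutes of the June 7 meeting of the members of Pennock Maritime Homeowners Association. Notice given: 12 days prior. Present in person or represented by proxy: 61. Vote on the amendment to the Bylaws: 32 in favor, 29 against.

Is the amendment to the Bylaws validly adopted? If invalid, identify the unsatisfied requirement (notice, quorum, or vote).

Notice: 12 days given; 10 required. Satisfied.
Quorum: 15% of 396 = 59.40, rounded up to 60; 61 present. Satisfied.
Vote: requires a majority of those present (61); a majority of 61 is 31, so 31 needed; 32 in favor. Satisfied.

Valid — all requirements satisfied.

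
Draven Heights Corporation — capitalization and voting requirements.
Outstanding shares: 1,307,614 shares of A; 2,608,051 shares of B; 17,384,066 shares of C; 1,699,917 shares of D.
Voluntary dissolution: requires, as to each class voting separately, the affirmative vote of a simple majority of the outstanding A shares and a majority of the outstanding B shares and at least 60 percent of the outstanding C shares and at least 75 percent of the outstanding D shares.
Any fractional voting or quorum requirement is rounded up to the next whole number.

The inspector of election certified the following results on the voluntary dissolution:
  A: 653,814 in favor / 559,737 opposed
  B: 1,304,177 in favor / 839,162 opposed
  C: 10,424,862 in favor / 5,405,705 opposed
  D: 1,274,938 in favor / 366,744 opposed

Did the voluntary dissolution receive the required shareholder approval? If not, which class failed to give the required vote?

Not approved — the C shares did not give the required vote.

A: a majority of 1307614 is 653808; 653,808 required, 653,814 in favor — approved.
B: a majority of 2608051 is 1304026; 1,304,026 required, 1,304,177 in favor — approved.
C: 3/5 of 17384066 = 10430439.60, rounded up to 10430440; 10,430,440 required, 10,424,862 in favor — not approved.
D: 3/4 of 1699917 = 1274937.75, rounded up to 1274938; 1,274,938 required, 1,274,938 in favor — approved.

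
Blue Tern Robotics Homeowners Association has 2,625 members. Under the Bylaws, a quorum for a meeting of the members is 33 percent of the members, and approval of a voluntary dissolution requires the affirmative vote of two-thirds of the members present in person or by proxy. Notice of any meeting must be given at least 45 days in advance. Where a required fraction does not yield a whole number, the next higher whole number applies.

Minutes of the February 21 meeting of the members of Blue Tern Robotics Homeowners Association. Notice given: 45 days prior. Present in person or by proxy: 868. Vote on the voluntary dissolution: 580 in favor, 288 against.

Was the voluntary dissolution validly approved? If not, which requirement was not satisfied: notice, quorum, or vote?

Notice: 45 days given; 45 required. Satisfied.
Quorum: 33% of 2,625 = 866.25, rounded up to 867; 868 present. Satisfied.
Vote: requires two-thirds of those present (868); 2/3 of 868 = 578.67, rounded up to 579, so 579 needed; 580 in favor. Satisfied.

Valid — all requirements satisfied.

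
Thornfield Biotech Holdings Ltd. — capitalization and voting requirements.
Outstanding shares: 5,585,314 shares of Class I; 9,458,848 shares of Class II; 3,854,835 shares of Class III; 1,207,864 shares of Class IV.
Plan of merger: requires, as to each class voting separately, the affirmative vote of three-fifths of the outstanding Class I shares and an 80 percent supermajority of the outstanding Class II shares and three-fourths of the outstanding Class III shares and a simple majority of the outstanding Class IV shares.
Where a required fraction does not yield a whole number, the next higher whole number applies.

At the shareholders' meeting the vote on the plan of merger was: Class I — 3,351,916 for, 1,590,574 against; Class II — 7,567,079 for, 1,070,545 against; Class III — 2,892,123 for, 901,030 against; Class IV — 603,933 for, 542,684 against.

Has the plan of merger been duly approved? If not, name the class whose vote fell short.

Approved — every class gave the required vote.

Class I: 3/5 of 5585314 = 3351188.40, rounded up to 3351189; 3,351,189 required, 3,351,916 in favor — approved.
Class II: 4/5 of 9458848 = 7567078.40, rounded up to 7567079; 7,567,079 required, 7,567,079 in favor — approved.
Class III: 3/4 of 3854835 = 2891126.25, rounded up to 2891127; 2,891,127 required, 2,892,123 in favor — approved.
Class IV: a majority of 1207864 is 603933; 603,933 required, 603,933 in favor — approved.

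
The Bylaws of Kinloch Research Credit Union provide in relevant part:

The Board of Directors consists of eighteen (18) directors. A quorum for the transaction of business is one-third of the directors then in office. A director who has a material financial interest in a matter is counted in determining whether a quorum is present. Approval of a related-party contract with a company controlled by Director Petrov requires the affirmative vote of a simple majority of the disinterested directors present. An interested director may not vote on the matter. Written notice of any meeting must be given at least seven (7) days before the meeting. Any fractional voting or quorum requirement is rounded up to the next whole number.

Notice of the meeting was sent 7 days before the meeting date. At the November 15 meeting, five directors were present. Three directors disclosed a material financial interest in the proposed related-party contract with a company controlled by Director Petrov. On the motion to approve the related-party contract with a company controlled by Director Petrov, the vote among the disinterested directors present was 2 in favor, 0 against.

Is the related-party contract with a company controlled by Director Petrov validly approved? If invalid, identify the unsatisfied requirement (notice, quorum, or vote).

Notice: 7 days given; 7 required (7 ≥ 7). Satisfied.
Quorum: 5 present (interested directors count toward quorum); quorum is 6. Not satisfied.
Vote: the related-party contract with a company controlled by Director Petrov requires a majority of the disinterested directors present (5 − 3 = 2). A majority of 2 is 2, so 2 affirmative votes are needed; 2 voted in favor. Satisfied. (Moot — without a quorum no business can be validly transacted.)

Invalid — quorum requirement not satisfied.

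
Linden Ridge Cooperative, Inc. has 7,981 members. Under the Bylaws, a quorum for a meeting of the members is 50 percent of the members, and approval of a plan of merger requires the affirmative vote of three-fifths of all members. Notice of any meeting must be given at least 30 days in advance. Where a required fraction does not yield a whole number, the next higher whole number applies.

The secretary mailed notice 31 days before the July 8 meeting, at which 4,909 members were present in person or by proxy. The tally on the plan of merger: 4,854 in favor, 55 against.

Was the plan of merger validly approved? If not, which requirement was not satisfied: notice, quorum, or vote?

Valid — all requirements satisfied.

Notice: 31 days given; 30 required. Satisfied.
Quorum: 50% of 7,981 = 3,990.50, rounded up to 3,991; 4,909 present. Satisfied.
Vote: requires three-fifths of all members (7,981); 3/5 of 7981 = 4788.60, rounded up to 4789, so 4,789 needed; 4,854 in favor. Satisfied.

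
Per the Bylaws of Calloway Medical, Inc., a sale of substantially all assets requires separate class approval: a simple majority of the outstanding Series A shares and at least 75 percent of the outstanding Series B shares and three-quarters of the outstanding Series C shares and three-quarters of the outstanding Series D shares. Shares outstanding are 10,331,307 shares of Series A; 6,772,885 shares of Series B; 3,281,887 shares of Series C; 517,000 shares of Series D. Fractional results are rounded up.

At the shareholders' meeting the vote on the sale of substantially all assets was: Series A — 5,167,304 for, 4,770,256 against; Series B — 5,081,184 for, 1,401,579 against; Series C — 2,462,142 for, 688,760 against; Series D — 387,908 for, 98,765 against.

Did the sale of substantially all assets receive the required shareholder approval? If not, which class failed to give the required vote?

Series A: a majority of 10331307 is 5165654; 5,165,654 required, 5,167,304 in favor — approved.
Series B: 3/4 of 6772885 = 5079663.75, rounded up to 5079664; 5,079,664 required, 5,081,184 in favor — approved.
Series C: 3/4 of 3281887 = 2461415.25, rounded up to 2461416; 2,461,416 required, 2,462,142 in favor — approved.
Series D: 3/4 of 517000 = 387750; 387,750 required, 387,908 in favor — approved.

Approved — every class gave the required vote.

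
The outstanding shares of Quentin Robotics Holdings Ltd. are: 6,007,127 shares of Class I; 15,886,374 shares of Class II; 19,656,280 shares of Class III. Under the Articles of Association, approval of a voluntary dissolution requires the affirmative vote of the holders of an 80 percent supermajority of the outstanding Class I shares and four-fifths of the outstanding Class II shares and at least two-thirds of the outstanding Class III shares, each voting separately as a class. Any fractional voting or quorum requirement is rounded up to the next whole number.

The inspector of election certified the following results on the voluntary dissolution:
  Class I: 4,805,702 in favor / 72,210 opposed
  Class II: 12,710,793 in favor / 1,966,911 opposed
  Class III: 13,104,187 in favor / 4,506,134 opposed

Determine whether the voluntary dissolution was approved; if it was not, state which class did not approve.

Class I: 4/5 of 6007127 = 4805701.60, rounded up to 4805702; 4,805,702 required, 4,805,702 in favor — approved.
Class II: 4/5 of 15886374 = 12709099.20, rounded up to 12709100; 12,709,100 required, 12,710,793 in favor — approved.
Class III: 2/3 of 19656280 = 13104186.67, rounded up to 13104187; 13,104,187 required, 13,104,187 in favor — approved.

Approved — every class gave the required vote.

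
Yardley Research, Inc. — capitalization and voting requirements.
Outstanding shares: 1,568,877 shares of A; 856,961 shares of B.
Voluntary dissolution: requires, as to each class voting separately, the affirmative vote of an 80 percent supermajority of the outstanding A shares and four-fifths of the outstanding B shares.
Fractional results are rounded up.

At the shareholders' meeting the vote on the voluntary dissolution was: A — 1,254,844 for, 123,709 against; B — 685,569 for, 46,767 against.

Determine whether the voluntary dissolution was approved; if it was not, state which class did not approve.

A: 4/5 of 1568877 = 1255101.60, rounded up to 1255102; 1,255,102 required, 1,254,844 in favor — not approved.
B: 4/5 of 856961 = 685568.80, rounded up to 685569; 685,569 required, 685,569 in favor — approved.

Not approved — the A shares did not give the required vote.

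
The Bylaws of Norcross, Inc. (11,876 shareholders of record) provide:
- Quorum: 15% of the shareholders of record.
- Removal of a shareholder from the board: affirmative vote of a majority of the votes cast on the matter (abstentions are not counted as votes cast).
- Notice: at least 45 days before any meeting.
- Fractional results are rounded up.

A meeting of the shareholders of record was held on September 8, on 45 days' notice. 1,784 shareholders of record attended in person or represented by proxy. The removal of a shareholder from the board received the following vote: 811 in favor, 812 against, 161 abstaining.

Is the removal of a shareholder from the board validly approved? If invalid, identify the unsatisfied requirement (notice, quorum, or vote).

Invalid — vote requirement not satisfied.

Notice: 45 days given; 45 required. Satisfied.
Quorum: 15% of 11,876 = 1,781.40, rounded up to 1,782; 1,784 present. Satisfied.
Vote: requires a majority of the votes cast (1,784 − 161 abstaining = 1,623); a majority of 1623 is 812, so 812 needed; 811 in favor. Not satisfied.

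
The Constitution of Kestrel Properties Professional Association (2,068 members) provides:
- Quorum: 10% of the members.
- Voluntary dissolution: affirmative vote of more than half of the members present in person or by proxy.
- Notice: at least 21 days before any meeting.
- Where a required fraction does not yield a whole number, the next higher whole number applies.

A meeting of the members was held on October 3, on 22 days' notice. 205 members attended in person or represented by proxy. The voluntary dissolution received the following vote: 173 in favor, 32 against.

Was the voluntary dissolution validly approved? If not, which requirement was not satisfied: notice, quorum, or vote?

Invalid — quorum requirement not satisfied.

Notice: 22 days given; 21 required. Satisfied.
Quorum: 10% of 2,068 = 206.80, rounded up to 207; 205 present. Not satisfied.
Vote: requires a majority of those present (205); a majority of 205 is 103, so 103 needed; 173 in favor. Satisfied.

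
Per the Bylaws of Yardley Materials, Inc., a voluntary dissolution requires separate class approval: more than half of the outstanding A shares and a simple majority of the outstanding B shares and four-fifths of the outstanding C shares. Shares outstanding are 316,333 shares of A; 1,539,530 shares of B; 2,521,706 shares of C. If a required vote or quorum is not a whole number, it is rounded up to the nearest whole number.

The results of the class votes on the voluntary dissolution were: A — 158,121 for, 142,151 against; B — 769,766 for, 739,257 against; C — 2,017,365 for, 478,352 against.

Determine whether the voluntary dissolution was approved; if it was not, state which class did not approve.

A: a majority of 316333 is 158167; 158,167 required, 158,121 in favor — not approved.
B: a majority of 1539530 is 769766; 769,766 required, 769,766 in favor — approved.
C: 4/5 of 2521706 = 2017364.80, rounded up to 2017365; 2,017,365 required, 2,017,365 in favor — approved.

Not approved — the A shares did not give the required vote.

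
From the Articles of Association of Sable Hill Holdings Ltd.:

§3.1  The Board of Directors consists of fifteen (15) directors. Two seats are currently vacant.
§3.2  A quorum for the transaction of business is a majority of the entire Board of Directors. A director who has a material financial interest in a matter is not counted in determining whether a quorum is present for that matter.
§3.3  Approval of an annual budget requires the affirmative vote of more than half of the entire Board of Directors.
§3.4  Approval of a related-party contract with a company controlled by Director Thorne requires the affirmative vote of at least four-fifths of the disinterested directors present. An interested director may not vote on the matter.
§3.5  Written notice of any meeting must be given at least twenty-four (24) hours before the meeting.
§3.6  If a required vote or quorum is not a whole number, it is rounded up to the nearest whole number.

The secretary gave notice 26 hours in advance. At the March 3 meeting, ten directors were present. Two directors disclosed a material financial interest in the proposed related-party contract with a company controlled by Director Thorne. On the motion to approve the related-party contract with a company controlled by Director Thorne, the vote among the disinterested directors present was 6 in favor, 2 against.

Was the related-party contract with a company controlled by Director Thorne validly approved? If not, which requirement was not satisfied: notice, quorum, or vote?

Invalid — vote requirement not satisfied.

Notice: 26 hours given; 24 required (26 ≥ 24). Satisfied.
Quorum: 10 present, but the 2 interested directors do not count, leaving 8. Quorum is 8. Satisfied.
Vote: the related-party contract with a company controlled by Director Thorne requires four-fifths of the disinterested directors present (10 − 2 = 8). 4/5 of 8 = 6.40, rounded up to 7, so 7 affirmative votes are needed; 6 voted in favor. Not satisfied.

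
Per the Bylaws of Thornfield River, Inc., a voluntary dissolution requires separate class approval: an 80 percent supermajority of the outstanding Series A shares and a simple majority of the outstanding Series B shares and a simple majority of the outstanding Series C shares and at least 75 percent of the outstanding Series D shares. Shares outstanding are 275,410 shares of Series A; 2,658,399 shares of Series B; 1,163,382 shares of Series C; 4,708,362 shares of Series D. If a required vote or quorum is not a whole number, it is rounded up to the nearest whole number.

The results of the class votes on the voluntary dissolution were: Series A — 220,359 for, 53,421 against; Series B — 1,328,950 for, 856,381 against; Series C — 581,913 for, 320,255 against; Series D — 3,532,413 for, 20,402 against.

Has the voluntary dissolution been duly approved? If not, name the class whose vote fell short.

Series A: 4/5 of 275410 = 220328; 220,328 required, 220,359 in favor — approved.
Series B: a majority of 2658399 is 1329200; 1,329,200 required, 1,328,950 in favor — not approved.
Series C: a majority of 1163382 is 581692; 581,692 required, 581,913 in favor — approved.
Series D: 3/4 of 4708362 = 3531271.50, rounded up to 3531272; 3,531,272 required, 3,532,413 in favor — approved.

Not approved — the Series B shares did not give the required vote.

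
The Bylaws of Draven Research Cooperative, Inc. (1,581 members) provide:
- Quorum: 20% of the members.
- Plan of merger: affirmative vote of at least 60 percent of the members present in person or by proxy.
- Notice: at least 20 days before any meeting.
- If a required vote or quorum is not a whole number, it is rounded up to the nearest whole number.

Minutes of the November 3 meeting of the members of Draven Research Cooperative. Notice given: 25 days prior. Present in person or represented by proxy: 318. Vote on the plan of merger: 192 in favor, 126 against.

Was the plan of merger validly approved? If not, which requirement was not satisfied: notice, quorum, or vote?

Notice: 25 days given; 20 required. Satisfied.
Quorum: 20% of 1,581 = 316.20, rounded up to 317; 318 present. Satisfied.
Vote: requires three-fifths of those present (318); 3/5 of 318 = 190.80, rounded up to 191, so 191 needed; 192 in favor. Satisfied.

Valid — all requirements satisfied.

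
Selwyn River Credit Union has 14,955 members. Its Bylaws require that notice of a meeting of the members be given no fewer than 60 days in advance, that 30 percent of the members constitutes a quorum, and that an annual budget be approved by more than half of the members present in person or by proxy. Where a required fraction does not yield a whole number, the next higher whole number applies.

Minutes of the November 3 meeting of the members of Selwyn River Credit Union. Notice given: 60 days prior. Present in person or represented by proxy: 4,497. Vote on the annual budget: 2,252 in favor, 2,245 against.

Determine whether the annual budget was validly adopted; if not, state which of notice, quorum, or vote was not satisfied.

Notice: 60 days given; 60 required. Satisfied.
Quorum: 30% of 14,955 = 4,486.50, rounded up to 4,487; 4,497 present. Satisfied.
Vote: requires a majority of those present (4,497); a majority of 4497 is 2249, so 2,249 needed; 2,252 in favor. Satisfied.

Valid — all requirements satisfied.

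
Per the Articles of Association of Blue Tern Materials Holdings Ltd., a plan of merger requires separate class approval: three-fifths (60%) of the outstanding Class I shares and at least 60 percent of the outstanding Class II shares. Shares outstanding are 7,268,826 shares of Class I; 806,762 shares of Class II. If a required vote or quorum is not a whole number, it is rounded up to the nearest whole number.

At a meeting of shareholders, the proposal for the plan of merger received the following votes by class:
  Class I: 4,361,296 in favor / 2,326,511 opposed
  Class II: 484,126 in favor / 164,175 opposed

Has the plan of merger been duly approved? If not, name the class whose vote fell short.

Approved — every class gave the required vote.

Class I: 3/5 of 7268826 = 4361295.60, rounded up to 4361296; 4,361,296 required, 4,361,296 in favor — approved.
Class II: 3/5 of 806762 = 484057.20, rounded up to 484058; 484,058 required, 484,126 in favor — approved.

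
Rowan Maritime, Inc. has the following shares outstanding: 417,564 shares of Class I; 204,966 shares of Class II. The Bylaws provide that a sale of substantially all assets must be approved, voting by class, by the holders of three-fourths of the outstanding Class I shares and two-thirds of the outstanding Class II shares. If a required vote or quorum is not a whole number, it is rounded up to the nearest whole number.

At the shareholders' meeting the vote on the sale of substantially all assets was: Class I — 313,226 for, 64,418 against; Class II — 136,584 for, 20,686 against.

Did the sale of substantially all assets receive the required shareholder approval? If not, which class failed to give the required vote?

Not approved — the Class II shares did not give the required vote.

Class I: 3/4 of 417564 = 313173; 313,173 required, 313,226 in favor — approved.
Class II: 2/3 of 204966 = 136644; 136,644 required, 136,584 in favor — not approved.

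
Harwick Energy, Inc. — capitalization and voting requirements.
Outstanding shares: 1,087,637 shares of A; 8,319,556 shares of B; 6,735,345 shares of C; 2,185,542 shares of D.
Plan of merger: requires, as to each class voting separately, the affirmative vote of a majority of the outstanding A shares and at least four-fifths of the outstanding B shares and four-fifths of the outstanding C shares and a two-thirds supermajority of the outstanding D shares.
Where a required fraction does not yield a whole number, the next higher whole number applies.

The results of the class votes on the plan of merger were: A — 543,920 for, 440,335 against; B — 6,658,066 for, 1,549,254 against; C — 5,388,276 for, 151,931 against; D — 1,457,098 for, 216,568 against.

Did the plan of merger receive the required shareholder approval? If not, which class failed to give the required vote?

A: a majority of 1087637 is 543819; 543,819 required, 543,920 in favor — approved.
B: 4/5 of 8319556 = 6655644.80, rounded up to 6655645; 6,655,645 required, 6,658,066 in favor — approved.
C: 4/5 of 6735345 = 5388276; 5,388,276 required, 5,388,276 in favor — approved.
D: 2/3 of 2185542 = 1457028; 1,457,028 required, 1,457,098 in favor — approved.

Approved — every class gave the required vote.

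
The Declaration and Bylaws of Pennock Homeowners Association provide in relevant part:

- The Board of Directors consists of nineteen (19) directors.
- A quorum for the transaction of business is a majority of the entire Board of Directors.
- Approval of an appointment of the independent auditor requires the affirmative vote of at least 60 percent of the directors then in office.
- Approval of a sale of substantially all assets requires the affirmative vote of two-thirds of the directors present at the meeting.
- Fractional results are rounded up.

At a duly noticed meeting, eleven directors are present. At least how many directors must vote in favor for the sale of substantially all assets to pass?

8

The sale of substantially all assets requires two-thirds of the directors present (11).
2/3 of 11 = 7.33, rounded up to 8.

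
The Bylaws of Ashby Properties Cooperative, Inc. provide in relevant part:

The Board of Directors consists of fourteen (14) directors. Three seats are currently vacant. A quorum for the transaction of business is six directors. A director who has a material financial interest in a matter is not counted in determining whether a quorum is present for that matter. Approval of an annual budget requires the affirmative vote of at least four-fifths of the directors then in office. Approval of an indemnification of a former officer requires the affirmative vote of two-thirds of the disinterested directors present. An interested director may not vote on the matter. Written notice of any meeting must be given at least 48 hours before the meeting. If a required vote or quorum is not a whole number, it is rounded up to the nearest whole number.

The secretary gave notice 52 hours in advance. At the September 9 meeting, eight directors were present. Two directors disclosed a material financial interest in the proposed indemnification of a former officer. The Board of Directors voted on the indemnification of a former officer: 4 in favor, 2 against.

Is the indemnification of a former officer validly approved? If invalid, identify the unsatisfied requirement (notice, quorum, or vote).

Notice: 52 hours given; 48 required (52 ≥ 48). Satisfied.
Quorum: 8 present, but the 2 interested directors do not count, leaving 6. Quorum is 6. Satisfied.
Vote: the indemnification of a former officer requires two-thirds of the disinterested directors present (8 − 2 = 6). 2/3 of 6 = 4, so 4 affirmative votes are needed; 4 voted in favor. Satisfied.

Valid — all requirements satisfied.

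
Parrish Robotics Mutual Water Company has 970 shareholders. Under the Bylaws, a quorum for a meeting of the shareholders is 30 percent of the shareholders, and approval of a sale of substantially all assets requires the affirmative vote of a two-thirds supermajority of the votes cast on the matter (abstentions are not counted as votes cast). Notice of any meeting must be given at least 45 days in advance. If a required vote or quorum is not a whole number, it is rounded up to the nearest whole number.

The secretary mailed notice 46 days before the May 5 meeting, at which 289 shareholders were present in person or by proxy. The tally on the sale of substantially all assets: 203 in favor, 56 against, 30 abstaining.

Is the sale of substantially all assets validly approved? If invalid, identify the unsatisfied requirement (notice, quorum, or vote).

Notice: 46 days given; 45 required. Satisfied.
Quorum: 30% of 970 = 291; 289 present. Not satisfied.
Vote: requires two-thirds of the votes cast (289 − 30 abstaining = 259); 2/3 of 259 = 172.67, rounded up to 173, so 173 needed; 203 in favor. Satisfied.

Invalid — quorum requirement not satisfied.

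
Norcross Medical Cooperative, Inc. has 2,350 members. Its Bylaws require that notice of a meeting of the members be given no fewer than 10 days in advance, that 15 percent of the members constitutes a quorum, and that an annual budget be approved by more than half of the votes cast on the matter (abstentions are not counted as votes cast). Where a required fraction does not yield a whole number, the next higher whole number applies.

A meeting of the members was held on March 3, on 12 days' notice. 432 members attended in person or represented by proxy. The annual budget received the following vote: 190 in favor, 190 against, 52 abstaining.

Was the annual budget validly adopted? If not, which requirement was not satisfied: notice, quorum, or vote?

Invalid — vote requirement not satisfied.

Notice: 12 days given; 10 required. Satisfied.
Quorum: 15% of 2,350 = 352.50, rounded up to 353; 432 present. Satisfied.
Vote: requires a majority of the votes cast (432 − 52 abstaining = 380); a majority of 380 is 191, so 191 needed; 190 in favor. Not satisfied.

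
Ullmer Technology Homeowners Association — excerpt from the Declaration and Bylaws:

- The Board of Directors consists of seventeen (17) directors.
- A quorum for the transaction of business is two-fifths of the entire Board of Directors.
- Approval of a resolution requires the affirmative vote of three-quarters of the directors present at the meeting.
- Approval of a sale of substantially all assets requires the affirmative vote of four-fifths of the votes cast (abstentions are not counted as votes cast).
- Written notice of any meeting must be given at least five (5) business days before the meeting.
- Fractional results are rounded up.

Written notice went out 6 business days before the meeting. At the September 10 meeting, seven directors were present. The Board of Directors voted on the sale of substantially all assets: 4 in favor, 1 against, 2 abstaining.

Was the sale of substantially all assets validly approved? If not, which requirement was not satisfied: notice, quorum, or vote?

Notice: 6 business days given; 5 required (6 ≥ 5). Satisfied.
Quorum: 7 present; quorum is 7. Satisfied.
Vote: the sale of substantially all assets requires four-fifths of the votes cast (7 present − 2 abstaining = 5). 4/5 of 5 = 4, so 4 affirmative votes are needed; 4 voted in favor. Satisfied.

Valid — all requirements satisfied.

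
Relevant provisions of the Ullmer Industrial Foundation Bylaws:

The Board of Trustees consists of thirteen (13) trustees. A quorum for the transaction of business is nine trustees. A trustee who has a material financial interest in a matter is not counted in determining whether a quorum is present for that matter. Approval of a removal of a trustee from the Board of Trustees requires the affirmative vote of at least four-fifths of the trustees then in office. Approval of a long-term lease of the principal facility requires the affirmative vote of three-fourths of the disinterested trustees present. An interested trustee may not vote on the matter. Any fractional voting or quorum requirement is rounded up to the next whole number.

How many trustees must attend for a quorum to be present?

The quorum is fixed at 9.

9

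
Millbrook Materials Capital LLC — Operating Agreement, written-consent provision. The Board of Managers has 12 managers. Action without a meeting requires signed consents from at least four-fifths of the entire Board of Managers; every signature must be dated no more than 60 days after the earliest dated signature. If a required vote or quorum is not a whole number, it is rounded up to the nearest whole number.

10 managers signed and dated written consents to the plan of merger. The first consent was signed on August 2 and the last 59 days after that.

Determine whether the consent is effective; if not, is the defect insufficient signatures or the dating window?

Effective — both the signature and dating-window requirements are satisfied.

Signatures required: at least four-fifths of 12 — 4/5 of 12 = 9.60, rounded up to 10, so 10 needed; 10 signed. Sufficient.
Dating window: the latest signature is 59 days after the earliest; the limit is 60 days. Within the window.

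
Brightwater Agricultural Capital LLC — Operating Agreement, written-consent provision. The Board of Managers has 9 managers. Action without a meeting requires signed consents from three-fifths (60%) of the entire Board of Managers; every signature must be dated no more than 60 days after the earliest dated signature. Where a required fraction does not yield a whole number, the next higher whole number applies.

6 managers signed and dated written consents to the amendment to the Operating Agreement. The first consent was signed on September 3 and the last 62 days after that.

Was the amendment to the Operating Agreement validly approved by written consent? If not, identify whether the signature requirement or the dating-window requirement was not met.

Not effective — dating-window requirement not satisfied.

Signatures required: three-fifths (60%) of 9 — 3/5 of 9 = 5.40, rounded up to 6, so 6 needed; 6 signed. Sufficient.
Dating window: the latest signature is 62 days after the earliest; the limit is 60 days. Outside the window.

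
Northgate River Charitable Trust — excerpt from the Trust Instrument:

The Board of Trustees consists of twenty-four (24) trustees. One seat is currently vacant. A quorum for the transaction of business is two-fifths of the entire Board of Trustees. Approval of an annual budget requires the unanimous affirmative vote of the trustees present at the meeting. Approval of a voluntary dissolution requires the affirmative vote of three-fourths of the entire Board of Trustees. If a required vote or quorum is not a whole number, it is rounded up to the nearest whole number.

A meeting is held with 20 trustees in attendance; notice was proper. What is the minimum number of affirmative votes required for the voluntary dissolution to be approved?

The voluntary dissolution requires three-fourths of the entire Board of Trustees (24).
3/4 of 24 = 18.

18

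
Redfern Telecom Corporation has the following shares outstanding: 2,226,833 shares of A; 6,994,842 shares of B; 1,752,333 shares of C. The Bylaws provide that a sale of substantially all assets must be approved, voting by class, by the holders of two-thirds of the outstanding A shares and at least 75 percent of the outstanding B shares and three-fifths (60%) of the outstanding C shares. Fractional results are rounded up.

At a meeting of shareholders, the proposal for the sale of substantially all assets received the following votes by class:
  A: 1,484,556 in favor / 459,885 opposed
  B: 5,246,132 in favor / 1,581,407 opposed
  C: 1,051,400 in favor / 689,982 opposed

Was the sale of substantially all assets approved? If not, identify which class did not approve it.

Approved — every class gave the required vote.

A: 2/3 of 2226833 = 1484555.33, rounded up to 1484556; 1,484,556 required, 1,484,556 in favor — approved.
B: 3/4 of 6994842 = 5246131.50, rounded up to 5246132; 5,246,132 required, 5,246,132 in favor — approved.
C: 3/5 of 1752333 = 1051399.80, rounded up to 1051400; 1,051,400 required, 1,051,400 in favor — approved.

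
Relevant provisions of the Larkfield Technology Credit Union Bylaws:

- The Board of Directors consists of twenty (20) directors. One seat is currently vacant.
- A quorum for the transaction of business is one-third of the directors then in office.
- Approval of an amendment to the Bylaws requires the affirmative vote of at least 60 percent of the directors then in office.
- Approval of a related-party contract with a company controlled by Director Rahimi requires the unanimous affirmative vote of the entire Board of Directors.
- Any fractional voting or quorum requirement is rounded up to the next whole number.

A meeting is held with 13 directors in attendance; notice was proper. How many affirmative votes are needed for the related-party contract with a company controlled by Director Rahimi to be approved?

20

The related-party contract with a company controlled by Director Rahimi requires the unanimous vote of the entire Board of Directors (20).
Unanimous means all 20.
(Only 13 can vote, so the related-party contract with a company controlled by Director Rahimi cannot pass at this meeting, but the required vote is still 20.)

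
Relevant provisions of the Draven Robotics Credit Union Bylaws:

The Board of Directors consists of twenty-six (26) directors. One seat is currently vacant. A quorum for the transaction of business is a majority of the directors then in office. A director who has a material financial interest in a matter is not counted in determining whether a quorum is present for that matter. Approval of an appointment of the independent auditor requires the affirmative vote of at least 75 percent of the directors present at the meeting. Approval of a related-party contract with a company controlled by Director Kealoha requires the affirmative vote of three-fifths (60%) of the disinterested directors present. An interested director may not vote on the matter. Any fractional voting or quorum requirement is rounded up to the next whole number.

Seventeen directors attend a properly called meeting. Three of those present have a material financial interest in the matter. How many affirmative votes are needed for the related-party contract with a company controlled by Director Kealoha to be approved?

The related-party contract with a company controlled by Director Kealoha requires three-fifths of the disinterested directors present (17 − 3 = 14).
3/5 of 14 = 8.40, rounded up to 9.

9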